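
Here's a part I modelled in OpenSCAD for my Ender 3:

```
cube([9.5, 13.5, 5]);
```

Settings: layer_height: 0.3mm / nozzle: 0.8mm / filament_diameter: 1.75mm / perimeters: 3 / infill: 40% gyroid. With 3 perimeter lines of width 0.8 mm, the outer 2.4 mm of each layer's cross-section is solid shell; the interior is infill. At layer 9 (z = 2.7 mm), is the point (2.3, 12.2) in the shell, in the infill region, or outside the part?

shell

At z = 2.7 mm: the cube (footprint 9.5×13.5) is included at this height. Overall, the cross-section is a single solid region. The nearest boundary edge runs (9.50, 13.50)→(0.00, 13.50); distance from the point to it = 1.30 mm. The point is inside the cross-section, 1.30 mm from the nearest boundary — within the 2.4 mm shell band (3 × 0.8).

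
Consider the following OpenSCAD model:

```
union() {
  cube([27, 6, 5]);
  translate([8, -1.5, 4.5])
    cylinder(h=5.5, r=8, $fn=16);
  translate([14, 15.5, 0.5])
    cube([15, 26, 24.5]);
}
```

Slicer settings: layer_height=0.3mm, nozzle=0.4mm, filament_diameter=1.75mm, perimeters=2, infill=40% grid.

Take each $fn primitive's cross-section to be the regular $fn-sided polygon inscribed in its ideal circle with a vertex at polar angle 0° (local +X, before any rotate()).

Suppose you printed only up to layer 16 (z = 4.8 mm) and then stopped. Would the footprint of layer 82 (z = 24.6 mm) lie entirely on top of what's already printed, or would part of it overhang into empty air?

entirely on top

Compare the two slices. At z = 4.8: the cube is present — its section is the full 27×6 rectangle (area 162.00 mm²); the r=8 cylinder at (8, -1.5) gives a regular 16-gon of circumradius 8 (constant along its height) (area = (16/2)·8.000²·sin(360°/16) = 195.93 mm²); the cube at (14, 15.5) (footprint 15×26) is included at this height (area 390.00 mm²); Taking the union: the regions partially overlap — summed areas 747.93 mm² minus the doubly-counted overlap 73.16 mm² gives 674.78 mm² — area = 674.78 mm². At z = 24.6: the cube is absent (z outside [0, 5]); the cylinder at (8, -1.5) does not reach this height (z outside [4.5, 10]); the cube at (14, 15.5) (footprint 15×26) is included at this height (area 390.00 mm²); Merging all regions: only the 15×26 cube at (14, 15.5) is present, so the union is just that shape — area = 390.00 mm². Checking containment: the cross-section at z = 24.6 is a subset of the cross-section at z = 4.8.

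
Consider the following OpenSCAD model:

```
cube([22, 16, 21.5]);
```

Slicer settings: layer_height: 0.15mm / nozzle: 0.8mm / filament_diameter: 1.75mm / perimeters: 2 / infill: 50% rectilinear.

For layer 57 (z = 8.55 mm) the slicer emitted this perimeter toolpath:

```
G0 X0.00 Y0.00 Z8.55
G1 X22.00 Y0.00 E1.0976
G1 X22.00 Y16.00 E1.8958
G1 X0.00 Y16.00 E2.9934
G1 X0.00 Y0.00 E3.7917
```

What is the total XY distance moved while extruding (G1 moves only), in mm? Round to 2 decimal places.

76.00 mm

Sum the Euclidean lengths of each G1 segment: total = 76.00 mm.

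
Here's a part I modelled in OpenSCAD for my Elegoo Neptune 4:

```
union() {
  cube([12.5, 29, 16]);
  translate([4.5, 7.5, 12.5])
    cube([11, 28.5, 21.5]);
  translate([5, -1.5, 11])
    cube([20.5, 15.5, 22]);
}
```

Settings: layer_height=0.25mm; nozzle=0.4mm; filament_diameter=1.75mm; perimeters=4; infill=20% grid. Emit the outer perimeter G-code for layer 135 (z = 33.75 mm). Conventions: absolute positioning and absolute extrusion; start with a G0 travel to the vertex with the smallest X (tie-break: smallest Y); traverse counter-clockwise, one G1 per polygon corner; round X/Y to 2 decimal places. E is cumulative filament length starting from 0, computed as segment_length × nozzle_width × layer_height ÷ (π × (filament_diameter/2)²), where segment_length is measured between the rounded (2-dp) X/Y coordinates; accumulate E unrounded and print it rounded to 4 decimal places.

G0 X4.50 Y7.50 Z33.75
G1 X15.50 Y7.50 E0.4573
G1 X15.50 Y36.00 E1.6422
G1 X4.50 Y36.00 E2.0995
G1 X4.50 Y7.50 E3.2844

At z = 33.75 mm: the cube is not intersected at this z (z outside [0, 16]); the cube at (4.5, 7.5) (footprint 11×28.5) is included at this height; the cube at (5, -1.5) does not reach this height (z outside [11, 33]); Taking the union: only the 11×28.5 cube at (4.5, 7.5) is present, so the union is just that shape — 1 connected region. The outline is a single polygon with 4 vertices. Extrusion per mm of travel: 0.4 × 0.25 / (π × 0.875²) = 0.041575. Accumulating E over each segment gives final E = 3.2844.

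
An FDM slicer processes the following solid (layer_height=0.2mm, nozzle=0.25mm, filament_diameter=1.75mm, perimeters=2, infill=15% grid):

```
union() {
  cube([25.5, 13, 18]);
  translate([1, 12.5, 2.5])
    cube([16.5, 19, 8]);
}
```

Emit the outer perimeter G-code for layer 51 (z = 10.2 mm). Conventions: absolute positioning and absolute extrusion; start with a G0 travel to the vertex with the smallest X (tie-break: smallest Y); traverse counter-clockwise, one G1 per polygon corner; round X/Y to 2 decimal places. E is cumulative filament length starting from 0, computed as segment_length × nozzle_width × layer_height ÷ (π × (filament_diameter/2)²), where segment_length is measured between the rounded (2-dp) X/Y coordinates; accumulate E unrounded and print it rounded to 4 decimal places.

At z = 10.2 mm: the 25.5×13 cube contributes its full rectangle; the cube at (1, 12.5) is present — its section is the full 16.5×19 rectangle; Merging all regions: the regions partially overlap (shared area 8.25 mm²), so overlapping operands fuse into one piece — 1 connected region. The outline is a single polygon with 8 vertices. Extrusion per mm of travel: 0.25 × 0.2 / (π × 0.875²) = 0.020788. Accumulating E over each segment gives final E = 2.3698.

G0 X0.00 Y0.00 Z10.20
G1 X25.50 Y0.00 E0.5301
G1 X25.50 Y13.00 E0.8003
G1 X17.50 Y13.00 E0.9666
G1 X17.50 Y31.50 E1.3512
G1 X1.00 Y31.50 E1.6942
G1 X1.00 Y13.00 E2.0788
G1 X0.00 Y13.00 E2.0995
G1 X0.00 Y0.00 E2.3698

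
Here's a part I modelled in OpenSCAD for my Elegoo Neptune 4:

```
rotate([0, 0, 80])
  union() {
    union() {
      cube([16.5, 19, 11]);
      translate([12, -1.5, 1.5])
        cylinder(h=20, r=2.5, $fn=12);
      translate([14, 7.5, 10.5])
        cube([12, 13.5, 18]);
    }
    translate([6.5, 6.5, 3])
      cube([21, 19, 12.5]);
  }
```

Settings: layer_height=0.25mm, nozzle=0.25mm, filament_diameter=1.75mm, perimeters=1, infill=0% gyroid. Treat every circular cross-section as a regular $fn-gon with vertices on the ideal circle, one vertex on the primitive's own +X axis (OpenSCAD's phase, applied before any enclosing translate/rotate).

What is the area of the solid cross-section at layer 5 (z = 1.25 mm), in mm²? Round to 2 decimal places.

313.50 mm²

At z = 1.25 mm: the cube (footprint 16.5×19) is included at this height (area 313.50 mm²); the cylinder at (12, -1.5) does not reach this height (z outside [1.5, 21.5]); the cube at (14, 7.5) is not intersected at this z (z outside [10.5, 28.5]); Merging all regions: only the 16.5×19 cube is present, so the union is just that shape — area = 313.50 mm²; the cube at (6.5, 6.5) does not reach this height (z outside [3, 15.5]); Combining (union): only that combined region is present, so the union is just that shape — area = 313.50 mm²; (rotated 80° about Z; rotation is an isometry so areas/perimeters/island counts are preserved). Overall, the cross-section is a single solid region. Net area = 313.50 mm².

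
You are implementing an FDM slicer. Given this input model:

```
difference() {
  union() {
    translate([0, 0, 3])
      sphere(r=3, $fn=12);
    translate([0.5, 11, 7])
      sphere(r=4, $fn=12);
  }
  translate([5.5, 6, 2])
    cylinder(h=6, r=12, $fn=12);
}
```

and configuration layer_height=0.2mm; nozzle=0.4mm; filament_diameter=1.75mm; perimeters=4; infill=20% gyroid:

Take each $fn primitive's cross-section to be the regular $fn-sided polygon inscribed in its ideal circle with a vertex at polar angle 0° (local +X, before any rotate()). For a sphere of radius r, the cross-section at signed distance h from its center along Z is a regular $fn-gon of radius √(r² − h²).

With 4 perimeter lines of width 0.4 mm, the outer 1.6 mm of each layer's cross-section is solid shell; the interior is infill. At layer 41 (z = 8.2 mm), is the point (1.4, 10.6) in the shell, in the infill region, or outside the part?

infill

At z = 8.2 mm: the sphere does not reach this height (|z−center|=5.200 > r=3); the r=4 sphere at (0.5, 11) slices to a regular 12-gon of circumradius 3.816 (√(r²−h²) with h=1.2 from center); Merging all regions: only the r=4 sphere at (0.5, 11) is present, so the union is just that shape — 1 connected region; the cylinder at (5.5, 6) is absent (z outside [2, 8]); After the difference (first − rest): none of the subtracted shapes is present at this height, so that combined region is unchanged — 1 connected region. Overall, the cross-section is a single solid region. The nearest boundary edge runs (3.80, 9.09)→(4.32, 11.00); distance from the point to it = 2.71 mm. The point is inside the cross-section and 2.71 mm from the nearest boundary — more than the 1.6 mm shell width (4 × 0.4), so it's in the infill interior.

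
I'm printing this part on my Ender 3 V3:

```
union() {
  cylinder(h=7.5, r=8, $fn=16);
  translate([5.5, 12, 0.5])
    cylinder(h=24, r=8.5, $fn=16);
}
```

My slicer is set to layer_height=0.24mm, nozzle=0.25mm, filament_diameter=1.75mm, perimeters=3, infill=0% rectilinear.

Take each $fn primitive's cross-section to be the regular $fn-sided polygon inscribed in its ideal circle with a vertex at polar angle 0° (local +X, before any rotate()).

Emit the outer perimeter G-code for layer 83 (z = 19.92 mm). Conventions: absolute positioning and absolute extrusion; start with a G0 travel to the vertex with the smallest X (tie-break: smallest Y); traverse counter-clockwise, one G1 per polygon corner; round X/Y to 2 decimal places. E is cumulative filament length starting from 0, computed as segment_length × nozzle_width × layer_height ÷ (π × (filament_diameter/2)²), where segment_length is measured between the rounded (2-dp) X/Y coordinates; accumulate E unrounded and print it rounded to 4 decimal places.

G0 X-3.00 Y12.00 Z19.92
G1 X-2.35 Y8.75 E0.0827
G1 X-0.51 Y5.99 E0.1654
G1 X2.25 Y4.15 E0.2482
G1 X5.50 Y3.50 E0.3308
G1 X8.75 Y4.15 E0.4135
G1 X11.51 Y5.99 E0.4963
G1 X13.35 Y8.75 E0.5790
G1 X14.00 Y12.00 E0.6617
G1 X13.35 Y15.25 E0.7444
G1 X11.51 Y18.01 E0.8271
G1 X8.75 Y19.85 E0.9099
G1 X5.50 Y20.50 E0.9925
G1 X2.25 Y19.85 E1.0752
G1 X-0.51 Y18.01 E1.1580
G1 X-2.35 Y15.25 E1.2407
G1 X-3.00 Y12.00 E1.3234

At z = 19.92 mm: the cylinder does not reach this height (z outside [0, 7.5]); the r=8.5 cylinder at (5.5, 12) gives a regular 16-gon of circumradius 8.5 (constant along its height); Merging all regions: only the r=8.5 cylinder at (5.5, 12) is present, so the union is just that shape — 1 connected region. The outline is a single polygon with 16 vertices. Extrusion per mm of travel: 0.25 × 0.24 / (π × 0.875²) = 0.024945. Accumulating E over each segment gives final E = 1.3234.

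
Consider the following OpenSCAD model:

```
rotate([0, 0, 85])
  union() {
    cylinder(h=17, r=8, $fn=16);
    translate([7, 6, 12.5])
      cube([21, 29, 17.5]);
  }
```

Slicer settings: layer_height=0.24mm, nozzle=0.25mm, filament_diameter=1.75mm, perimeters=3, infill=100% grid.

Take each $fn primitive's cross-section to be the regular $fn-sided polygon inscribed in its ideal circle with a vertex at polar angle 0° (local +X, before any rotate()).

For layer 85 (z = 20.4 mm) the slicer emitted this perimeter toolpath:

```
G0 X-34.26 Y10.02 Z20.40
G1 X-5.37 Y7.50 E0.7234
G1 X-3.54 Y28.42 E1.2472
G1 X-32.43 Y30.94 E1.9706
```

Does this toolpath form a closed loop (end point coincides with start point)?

Start point (G0): (-34.26, 10.02). End point (last G1): the path does not return to the start — open.

no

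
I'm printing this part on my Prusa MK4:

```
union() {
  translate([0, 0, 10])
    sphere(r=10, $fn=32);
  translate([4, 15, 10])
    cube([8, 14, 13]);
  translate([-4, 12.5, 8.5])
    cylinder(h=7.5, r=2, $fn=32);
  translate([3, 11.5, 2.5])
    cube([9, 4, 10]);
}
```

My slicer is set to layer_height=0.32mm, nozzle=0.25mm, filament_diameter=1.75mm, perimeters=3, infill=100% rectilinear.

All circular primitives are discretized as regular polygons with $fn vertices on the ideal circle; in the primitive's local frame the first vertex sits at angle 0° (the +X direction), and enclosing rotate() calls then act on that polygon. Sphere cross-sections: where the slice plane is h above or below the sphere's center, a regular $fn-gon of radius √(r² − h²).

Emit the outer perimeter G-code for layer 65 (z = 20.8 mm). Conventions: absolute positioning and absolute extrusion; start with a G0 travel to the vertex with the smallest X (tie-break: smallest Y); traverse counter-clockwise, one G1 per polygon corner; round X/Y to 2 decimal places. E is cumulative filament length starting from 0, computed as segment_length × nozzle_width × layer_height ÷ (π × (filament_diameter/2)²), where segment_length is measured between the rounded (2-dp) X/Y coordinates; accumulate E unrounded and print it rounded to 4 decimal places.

At z = 20.8 mm: the sphere is not intersected at this z (|z−center|=10.800 > r=10); the cube at (4, 15) (footprint 8×14) is included at this height; the cylinder at (-4, 12.5) does not reach this height (z outside [8.5, 16]); the cube at (3, 11.5) is absent (z outside [2.5, 12.5]); Taking the union: only the 8×14 cube at (4, 15) is present, so the union is just that shape — 1 connected region. The outline is a single polygon with 4 vertices. Extrusion per mm of travel: 0.25 × 0.32 / (π × 0.875²) = 0.033260. Accumulating E over each segment gives final E = 1.4634.

G0 X4.00 Y15.00 Z20.80
G1 X12.00 Y15.00 E0.2661
G1 X12.00 Y29.00 E0.7317
G1 X4.00 Y29.00 E0.9978
G1 X4.00 Y15.00 E1.4634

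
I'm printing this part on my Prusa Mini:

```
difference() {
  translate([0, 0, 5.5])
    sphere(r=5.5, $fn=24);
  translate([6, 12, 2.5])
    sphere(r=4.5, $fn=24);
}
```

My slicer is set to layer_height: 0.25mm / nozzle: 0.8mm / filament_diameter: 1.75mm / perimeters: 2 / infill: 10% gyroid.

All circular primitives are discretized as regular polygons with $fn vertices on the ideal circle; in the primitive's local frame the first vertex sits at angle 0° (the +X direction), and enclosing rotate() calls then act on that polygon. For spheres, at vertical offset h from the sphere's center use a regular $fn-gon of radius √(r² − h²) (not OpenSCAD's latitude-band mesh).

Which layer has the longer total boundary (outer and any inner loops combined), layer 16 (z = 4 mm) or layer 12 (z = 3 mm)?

layer 16 (z = 4 mm)

Layer 16 (z = 4): the sphere: section is a regular 24-gon, circumradius = √(r²−h²) = √(5.5²−1.5²) = 5.292 (perimeter = 2·24·5.292·sin(180°/24) = 33.15 mm); the sphere at (6, 12): section is a regular 24-gon, circumradius = √(r²−h²) = √(4.5²−1.5²) = 4.243 (perimeter = 2·24·4.243·sin(180°/24) = 26.58 mm); After the difference (first − rest): starting from the r=5.5 sphere, the r=4.5 sphere at (6, 12) misses the remaining region (no effect) — boundary = 33.15 mm. So its perimeter = 33.15 mm. Layer 12 (z = 3): the r=5.5 sphere slices to a regular 24-gon of circumradius 4.899 (√(r²−h²) with h=2.5 from center) (perimeter = 2·24·4.899·sin(180°/24) = 30.69 mm); the sphere at (6, 12): section is a regular 24-gon, circumradius = √(r²−h²) = √(4.5²−0.5²) = 4.472 (perimeter = 2·24·4.472·sin(180°/24) = 28.02 mm); Taking the first minus the rest: starting from the r=5.5 sphere, the r=4.5 sphere at (6, 12) misses the remaining region (no effect) — boundary = 30.69 mm. So its perimeter = 30.69 mm. Layer 16 is larger (33.15 vs 30.69 mm).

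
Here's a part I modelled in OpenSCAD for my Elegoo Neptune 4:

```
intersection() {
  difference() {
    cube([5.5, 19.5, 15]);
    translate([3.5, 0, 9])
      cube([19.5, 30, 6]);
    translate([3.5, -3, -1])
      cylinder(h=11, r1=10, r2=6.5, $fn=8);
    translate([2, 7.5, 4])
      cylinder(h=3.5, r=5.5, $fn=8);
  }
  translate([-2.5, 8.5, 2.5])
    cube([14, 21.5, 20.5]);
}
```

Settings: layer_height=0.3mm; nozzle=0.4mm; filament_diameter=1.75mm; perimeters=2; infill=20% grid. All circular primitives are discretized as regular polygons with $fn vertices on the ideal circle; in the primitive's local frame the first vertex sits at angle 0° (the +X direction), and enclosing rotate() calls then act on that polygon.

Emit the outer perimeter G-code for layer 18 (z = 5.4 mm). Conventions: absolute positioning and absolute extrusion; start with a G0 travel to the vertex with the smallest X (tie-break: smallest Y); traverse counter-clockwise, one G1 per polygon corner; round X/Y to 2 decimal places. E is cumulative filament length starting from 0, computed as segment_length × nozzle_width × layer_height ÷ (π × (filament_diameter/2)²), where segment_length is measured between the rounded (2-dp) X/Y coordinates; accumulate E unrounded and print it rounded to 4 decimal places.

At z = 5.4 mm: the cube is present — its section is the full 5.5×19.5 rectangle; the cube at (3.5, 0) is absent (z outside [9, 15]); the cone at (3.5, -3) (r1=10→r2=6.5) has section circumradius 7.964 here — a regular 8-gon; the r=5.5 cylinder at (2, 7.5) gives a regular 8-gon of circumradius 5.5 (constant along its height); After the difference (first − rest): starting from the 5.5×19.5 cube, the cone at (3.5, -3) partially overlaps it — only the 23.93 mm² overlap (of its 179.38 mm²) is removed, clipping the outline; the r=5.5 cylinder at (2, 7.5) partially overlaps it — only the 44.20 mm² overlap (of its 85.56 mm²) is removed, clipping the outline — 1 connected region; the 14×21.5 cube at (-2.5, 8.5) contributes its full rectangle; After intersecting: the result so far lies inside the 14×21.5 cube at (-2.5, 8.5), so it is kept whole — 1 connected region. The outline is a single polygon with 5 vertices. Extrusion per mm of travel: 0.4 × 0.3 / (π × 0.875²) = 0.049890. Accumulating E over each segment gives final E = 1.3338.

G0 X0.00 Y12.17 Z5.40
G1 X2.00 Y13.00 E0.1080
G1 X5.50 Y11.55 E0.2970
G1 X5.50 Y19.50 E0.6937
G1 X0.00 Y19.50 E0.9681
G1 X0.00 Y12.17 E1.3338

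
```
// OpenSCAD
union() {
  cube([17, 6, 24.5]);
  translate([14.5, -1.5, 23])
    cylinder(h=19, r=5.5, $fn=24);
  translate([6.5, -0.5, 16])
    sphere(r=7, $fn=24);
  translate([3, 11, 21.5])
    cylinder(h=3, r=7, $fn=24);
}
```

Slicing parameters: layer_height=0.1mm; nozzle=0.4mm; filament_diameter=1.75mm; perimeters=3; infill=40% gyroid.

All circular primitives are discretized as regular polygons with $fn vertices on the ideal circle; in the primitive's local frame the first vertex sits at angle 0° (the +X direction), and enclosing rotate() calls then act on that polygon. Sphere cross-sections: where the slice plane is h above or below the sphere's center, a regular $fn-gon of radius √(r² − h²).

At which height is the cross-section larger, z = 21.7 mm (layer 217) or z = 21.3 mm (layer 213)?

Layer 217 (z = 21.7): the cube (footprint 17×6) is included at this height (area 102.00 mm²); the cylinder at (14.5, -1.5) is not intersected at this z (z outside [23, 42]); the r=7 sphere at (6.5, -0.5) contributes a regular 24-gon of circumradius √(7²−5.7²) = 4.063 (area = (24/2)·4.063²·sin(360°/24) = 51.28 mm²); the r=7 cylinder at (3, 11) contributes a regular 24-gon of circumradius 7 (area = (24/2)·7.000²·sin(360°/24) = 152.19 mm²); Taking the union: the regions partially overlap — summed areas 305.46 mm² minus the doubly-counted overlap 33.34 mm² gives 272.12 mm² — area = 272.12 mm². So its area = 272.12 mm². Layer 213 (z = 21.3): the 17×6 cube contributes its full rectangle (area 102.00 mm²); the cylinder at (14.5, -1.5) is absent (z outside [23, 42]); the sphere at (6.5, -0.5): section is a regular 24-gon, circumradius = √(r²−h²) = √(7²−5.3²) = 4.573 (area = (24/2)·4.573²·sin(360°/24) = 64.94 mm²); the cylinder at (3, 11) is absent (z outside [21.5, 24.5]); Combining (union): the regions partially overlap — summed areas 166.94 mm² minus the doubly-counted overlap 27.93 mm² gives 139.01 mm² — area = 139.01 mm². So its area = 139.01 mm². Layer 217 is larger (272.12 vs 139.01 mm²).

layer 217 (z = 21.7 mm)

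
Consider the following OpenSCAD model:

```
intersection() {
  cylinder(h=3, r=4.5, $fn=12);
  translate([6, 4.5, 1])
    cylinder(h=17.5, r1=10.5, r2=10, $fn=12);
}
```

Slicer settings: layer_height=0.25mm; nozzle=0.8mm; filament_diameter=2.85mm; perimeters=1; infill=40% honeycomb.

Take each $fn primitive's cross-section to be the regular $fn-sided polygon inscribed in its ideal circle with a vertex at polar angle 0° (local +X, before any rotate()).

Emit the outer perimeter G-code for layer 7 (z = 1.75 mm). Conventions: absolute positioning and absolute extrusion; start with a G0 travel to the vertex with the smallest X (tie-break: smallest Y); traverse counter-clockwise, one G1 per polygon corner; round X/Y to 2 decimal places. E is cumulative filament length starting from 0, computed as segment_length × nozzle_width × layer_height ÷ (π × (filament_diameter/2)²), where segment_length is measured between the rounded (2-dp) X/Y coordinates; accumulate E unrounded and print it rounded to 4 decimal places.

G0 X-3.88 Y2.27 Z1.75
G1 X-3.07 Y-0.74 E0.0977
G1 X0.54 Y-4.36 E0.2580
G1 X2.25 Y-3.90 E0.3135
G1 X3.90 Y-2.25 E0.3867
G1 X4.50 Y0.00 E0.4597
G1 X3.90 Y2.25 E0.5327
G1 X2.25 Y3.90 E0.6058
G1 X0.00 Y4.50 E0.6788
G1 X-2.25 Y3.90 E0.7518
G1 X-3.88 Y2.27 E0.8241

At z = 1.75 mm: the r=4.5 cylinder contributes a regular 12-gon of circumradius 4.5; the cone at (6, 4.5) (r1=10.5→r2=10) has section circumradius 10.479 here — a regular 12-gon; After intersecting: the cone at (6, 4.5) partially overlaps the r=4.5 cylinder; clipping to the common part keeps 51.05 mm² — 1 connected region. The outline is a single polygon with 10 vertices. Extrusion per mm of travel: 0.8 × 0.25 / (π × 1.425²) = 0.031351. Accumulating E over each segment gives final E = 0.8241.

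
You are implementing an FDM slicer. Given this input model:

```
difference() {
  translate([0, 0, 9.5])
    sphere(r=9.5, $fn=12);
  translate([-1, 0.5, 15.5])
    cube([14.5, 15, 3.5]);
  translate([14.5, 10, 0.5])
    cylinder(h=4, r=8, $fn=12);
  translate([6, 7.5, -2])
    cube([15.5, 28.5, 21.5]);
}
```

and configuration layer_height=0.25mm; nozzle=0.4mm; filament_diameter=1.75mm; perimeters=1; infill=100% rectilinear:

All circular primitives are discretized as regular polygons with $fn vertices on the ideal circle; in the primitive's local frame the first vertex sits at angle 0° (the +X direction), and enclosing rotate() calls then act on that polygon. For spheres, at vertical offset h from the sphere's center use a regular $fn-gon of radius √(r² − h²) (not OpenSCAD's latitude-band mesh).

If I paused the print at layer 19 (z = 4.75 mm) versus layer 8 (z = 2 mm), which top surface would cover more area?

layer 19 (z = 4.75 mm)

Layer 19 (z = 4.75): the r=9.5 sphere slices to a regular 12-gon of circumradius 8.227 (√(r²−h²) with h=4.75 from center) (area = (12/2)·8.227²·sin(360°/12) = 203.06 mm²); the cube at (-1, 0.5) is not intersected at this z (z outside [15.5, 19]); the cylinder at (14.5, 10) does not reach this height (z outside [0.5, 4.5]); the 15.5×28.5 cube at (6, 7.5) contributes its full rectangle (area 441.75 mm²); Taking the first minus the rest: starting from the r=9.5 sphere (203.06 mm²), the 15.5×28.5 cube at (6, 7.5) misses the remaining region (no effect) — area = 203.06 mm². So its area = 203.06 mm². Layer 8 (z = 2): the r=9.5 sphere slices to a regular 12-gon of circumradius 5.831 (√(r²−h²) with h=7.5 from center) (area = (12/2)·5.831²·sin(360°/12) = 102.00 mm²); the cube at (-1, 0.5) is absent (z outside [15.5, 19]); the cylinder at (14.5, 10): section is a regular 12-gon, circumradius r=8 (area = (12/2)·8.000²·sin(360°/12) = 192.00 mm²); the cube at (6, 7.5) (footprint 15.5×28.5) is included at this height (area 441.75 mm²); Taking the first minus the rest: starting from the r=9.5 sphere (102.00 mm²), the r=8 cylinder at (14.5, 10) misses the remaining region (no effect); the 15.5×28.5 cube at (6, 7.5) misses the remaining region (no effect) — area = 102.00 mm². So its area = 102.00 mm². Layer 19 is larger (203.06 vs 102.00 mm²).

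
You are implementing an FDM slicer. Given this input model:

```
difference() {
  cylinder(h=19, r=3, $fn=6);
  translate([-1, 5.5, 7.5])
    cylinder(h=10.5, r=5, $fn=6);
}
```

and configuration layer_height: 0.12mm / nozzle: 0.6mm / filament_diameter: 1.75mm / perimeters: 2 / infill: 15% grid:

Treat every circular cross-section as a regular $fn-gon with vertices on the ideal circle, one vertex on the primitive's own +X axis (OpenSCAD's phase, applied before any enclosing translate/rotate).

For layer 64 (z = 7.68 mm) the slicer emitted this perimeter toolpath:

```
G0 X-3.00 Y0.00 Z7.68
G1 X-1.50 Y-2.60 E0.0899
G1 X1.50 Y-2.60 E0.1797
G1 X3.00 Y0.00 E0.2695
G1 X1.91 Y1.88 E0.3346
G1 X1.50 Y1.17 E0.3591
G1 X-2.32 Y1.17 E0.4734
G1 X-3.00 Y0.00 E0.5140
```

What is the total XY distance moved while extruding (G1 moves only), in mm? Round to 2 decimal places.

17.17 mm

Sum the Euclidean lengths of each G1 segment: total = 17.17 mm.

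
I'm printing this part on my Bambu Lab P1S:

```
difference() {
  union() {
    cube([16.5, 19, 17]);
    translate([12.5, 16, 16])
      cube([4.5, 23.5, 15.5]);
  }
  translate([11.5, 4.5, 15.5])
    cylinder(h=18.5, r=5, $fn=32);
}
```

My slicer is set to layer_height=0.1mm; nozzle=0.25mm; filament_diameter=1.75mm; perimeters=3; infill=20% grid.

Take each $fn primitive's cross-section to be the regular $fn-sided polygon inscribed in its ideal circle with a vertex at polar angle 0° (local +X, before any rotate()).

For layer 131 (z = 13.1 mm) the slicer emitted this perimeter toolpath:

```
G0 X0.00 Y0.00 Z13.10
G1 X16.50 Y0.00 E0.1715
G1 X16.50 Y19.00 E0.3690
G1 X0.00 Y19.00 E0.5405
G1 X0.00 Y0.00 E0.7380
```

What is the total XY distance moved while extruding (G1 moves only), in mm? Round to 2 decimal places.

71.00 mm

Sum the Euclidean lengths of each G1 segment: total = 71.00 mm.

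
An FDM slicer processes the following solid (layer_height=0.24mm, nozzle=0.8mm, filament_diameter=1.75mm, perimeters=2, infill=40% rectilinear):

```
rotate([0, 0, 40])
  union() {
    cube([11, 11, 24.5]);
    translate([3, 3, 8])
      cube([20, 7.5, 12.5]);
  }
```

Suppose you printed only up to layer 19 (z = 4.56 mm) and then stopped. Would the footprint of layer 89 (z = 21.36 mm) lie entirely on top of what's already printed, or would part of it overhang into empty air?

Compare the two slices. At z = 4.56: the 11×11 cube contributes its full rectangle (area 121.00 mm²); the cube at (3, 3) is not intersected at this z (z outside [8, 20.5]); Merging all regions: only the 11×11 cube is present, so the union is just that shape — area = 121.00 mm²; (whole slice rotated 40° about Z — lengths, areas and connectivity unchanged). At z = 21.36: the 11×11 cube contributes its full rectangle (area 121.00 mm²); the cube at (3, 3) is not intersected at this z (z outside [8, 20.5]); Combining (union): only the 11×11 cube is present, so the union is just that shape — area = 121.00 mm²; (rotated 40° about Z; rotation is an isometry so areas/perimeters/island counts are preserved). Checking containment: the cross-section at z = 21.36 is a subset of the cross-section at z = 4.56.

entirely on top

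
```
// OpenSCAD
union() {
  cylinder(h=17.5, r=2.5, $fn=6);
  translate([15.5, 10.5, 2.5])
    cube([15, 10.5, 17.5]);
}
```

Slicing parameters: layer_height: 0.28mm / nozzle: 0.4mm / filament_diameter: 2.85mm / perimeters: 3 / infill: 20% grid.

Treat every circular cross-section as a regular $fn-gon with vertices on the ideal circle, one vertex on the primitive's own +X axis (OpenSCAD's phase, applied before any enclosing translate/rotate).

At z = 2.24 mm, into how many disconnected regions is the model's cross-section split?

At z = 2.24 mm: the r=2.5 cylinder gives a regular 6-gon of circumradius 2.5 (constant along its height); the cube at (15.5, 10.5) is absent (z outside [2.5, 20]); Combining (union): only the r=2.5 cylinder is present, so the union is just that shape — 1 connected region. The result has 1 disconnected region.

1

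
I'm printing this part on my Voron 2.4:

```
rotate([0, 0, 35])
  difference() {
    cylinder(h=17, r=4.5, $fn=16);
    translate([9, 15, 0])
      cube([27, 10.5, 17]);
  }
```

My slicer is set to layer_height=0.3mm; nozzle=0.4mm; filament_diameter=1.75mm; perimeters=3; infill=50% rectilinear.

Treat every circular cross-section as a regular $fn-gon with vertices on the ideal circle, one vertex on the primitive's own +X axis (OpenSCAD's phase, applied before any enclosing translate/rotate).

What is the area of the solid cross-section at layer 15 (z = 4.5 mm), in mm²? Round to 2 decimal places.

At z = 4.5 mm: the r=4.5 cylinder contributes a regular 16-gon of circumradius 4.5 (area = (16/2)·4.500²·sin(360°/16) = 61.99 mm²); the cube at (9, 15) (footprint 27×10.5) is included at this height (area 283.50 mm²); Taking the first minus the rest: starting from the r=4.5 cylinder (61.99 mm²), the 27×10.5 cube at (9, 15) misses the remaining region (no effect) — area = 61.99 mm²; (whole slice rotated 35° about Z — lengths, areas and connectivity unchanged). Overall, the cross-section is a single solid region. Net area = 61.99 mm².

61.99 mm²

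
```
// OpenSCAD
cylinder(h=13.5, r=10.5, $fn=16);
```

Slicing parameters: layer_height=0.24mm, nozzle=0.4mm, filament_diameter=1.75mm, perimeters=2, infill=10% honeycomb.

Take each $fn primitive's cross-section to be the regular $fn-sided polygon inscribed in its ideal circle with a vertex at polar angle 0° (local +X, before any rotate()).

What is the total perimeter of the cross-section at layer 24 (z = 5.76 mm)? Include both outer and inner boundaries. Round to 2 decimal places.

At z = 5.76 mm: the cylinder: section is a regular 16-gon, circumradius r=10.5 (perimeter = 2·16·10.500·sin(180°/16) = 65.55 mm). Overall, the cross-section is a single solid region. Total boundary length (outer) = 65.55 mm.

65.55 mm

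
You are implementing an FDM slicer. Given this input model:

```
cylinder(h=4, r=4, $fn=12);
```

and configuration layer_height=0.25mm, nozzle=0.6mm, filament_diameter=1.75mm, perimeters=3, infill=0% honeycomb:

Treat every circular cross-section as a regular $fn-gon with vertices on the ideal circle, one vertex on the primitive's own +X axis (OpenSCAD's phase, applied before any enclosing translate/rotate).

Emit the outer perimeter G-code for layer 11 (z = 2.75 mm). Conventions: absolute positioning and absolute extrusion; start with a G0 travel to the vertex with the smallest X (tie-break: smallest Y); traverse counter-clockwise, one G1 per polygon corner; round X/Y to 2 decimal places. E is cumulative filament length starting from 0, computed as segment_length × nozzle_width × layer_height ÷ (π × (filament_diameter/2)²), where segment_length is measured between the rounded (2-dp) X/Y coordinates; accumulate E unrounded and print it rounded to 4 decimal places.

At z = 2.75 mm: the r=4 cylinder gives a regular 12-gon of circumradius 4 (constant along its height). The outline is a single polygon with 12 vertices. Extrusion per mm of travel: 0.6 × 0.25 / (π × 0.875²) = 0.062363. Accumulating E over each segment gives final E = 1.5486.

G0 X-4.00 Y0.00 Z2.75
G1 X-3.46 Y-2.00 E0.1292
G1 X-2.00 Y-3.46 E0.2580
G1 X0.00 Y-4.00 E0.3871
G1 X2.00 Y-3.46 E0.5163
G1 X3.46 Y-2.00 E0.6451
G1 X4.00 Y0.00 E0.7743
G1 X3.46 Y2.00 E0.9035
G1 X2.00 Y3.46 E1.0322
G1 X0.00 Y4.00 E1.1614
G1 X-2.00 Y3.46 E1.2906
G1 X-3.46 Y2.00 E1.4194
G1 X-4.00 Y0.00 E1.5486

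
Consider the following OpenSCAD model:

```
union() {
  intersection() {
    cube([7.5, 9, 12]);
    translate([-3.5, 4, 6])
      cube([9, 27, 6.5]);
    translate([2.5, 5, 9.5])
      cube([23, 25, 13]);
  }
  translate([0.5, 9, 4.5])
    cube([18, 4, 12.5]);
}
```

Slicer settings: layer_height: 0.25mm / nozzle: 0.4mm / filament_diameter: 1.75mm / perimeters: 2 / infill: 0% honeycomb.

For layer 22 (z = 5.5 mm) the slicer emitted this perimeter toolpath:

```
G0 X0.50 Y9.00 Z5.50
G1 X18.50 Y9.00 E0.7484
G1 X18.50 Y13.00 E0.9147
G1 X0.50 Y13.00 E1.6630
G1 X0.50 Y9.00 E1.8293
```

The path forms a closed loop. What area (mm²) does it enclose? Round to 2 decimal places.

72.00 mm²

Apply the shoelace formula to the sequence of (X, Y) vertices; enclosed area = 72.00 mm².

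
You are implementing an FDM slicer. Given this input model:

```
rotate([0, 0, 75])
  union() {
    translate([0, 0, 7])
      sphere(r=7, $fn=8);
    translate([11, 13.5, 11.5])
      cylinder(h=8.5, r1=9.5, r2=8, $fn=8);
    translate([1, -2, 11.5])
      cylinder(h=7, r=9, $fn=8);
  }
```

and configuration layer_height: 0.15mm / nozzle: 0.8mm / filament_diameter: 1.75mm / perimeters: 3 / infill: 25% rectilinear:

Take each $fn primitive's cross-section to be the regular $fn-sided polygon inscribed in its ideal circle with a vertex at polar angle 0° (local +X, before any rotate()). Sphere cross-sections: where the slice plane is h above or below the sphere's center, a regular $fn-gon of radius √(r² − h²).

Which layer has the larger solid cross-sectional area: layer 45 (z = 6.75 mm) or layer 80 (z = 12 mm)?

layer 80 (z = 12 mm)

Layer 45 (z = 6.75): the r=7 sphere contributes a regular 8-gon of circumradius √(7²−0.25²) = 6.996 (area = (8/2)·6.996²·sin(360°/8) = 138.42 mm²); the cone at (11, 13.5) is not intersected at this z (z outside [11.5, 20]); the cylinder at (1, -2) does not reach this height (z outside [11.5, 18.5]); Taking the union: only the r=7 sphere is present, so the union is just that shape — area = 138.42 mm²; (rotated 75° about Z; rotation is an isometry so areas/perimeters/island counts are preserved). So its area = 138.42 mm². Layer 80 (z = 12): the sphere: section is a regular 8-gon, circumradius = √(r²−h²) = √(7²−5²) = 4.899 (area = (8/2)·4.899²·sin(360°/8) = 67.88 mm²); the cone at (11, 13.5): at t=0.059 of its height the radius interpolates to r₁+(r₂−r₁)t = 9.412, giving a regular 8-gon of that circumradius (area = (8/2)·9.412²·sin(360°/8) = 250.55 mm²); the r=9 cylinder at (1, -2) gives a regular 8-gon of circumradius 9 (constant along its height) (area = (8/2)·9.000²·sin(360°/8) = 229.10 mm²); Taking the union: the regions partially overlap — summed areas 547.53 mm² minus the doubly-counted overlap 67.88 mm² gives 479.65 mm² — area = 479.65 mm²; (whole slice rotated 75° about Z — lengths, areas and connectivity unchanged). So its area = 479.65 mm². Layer 80 is larger (479.65 vs 138.42 mm²).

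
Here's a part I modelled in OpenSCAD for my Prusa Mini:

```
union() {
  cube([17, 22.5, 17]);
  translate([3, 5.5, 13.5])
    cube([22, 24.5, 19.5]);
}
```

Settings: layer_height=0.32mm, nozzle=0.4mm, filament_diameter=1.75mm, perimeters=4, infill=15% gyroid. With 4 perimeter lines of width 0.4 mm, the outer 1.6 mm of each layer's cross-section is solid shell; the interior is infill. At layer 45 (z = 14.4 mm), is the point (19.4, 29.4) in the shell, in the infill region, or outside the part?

shell

At z = 14.4 mm: the 17×22.5 cube contributes its full rectangle; the cube at (3, 5.5) (footprint 22×24.5) is included at this height; Combining (union): the regions partially overlap (shared area 238.00 mm²), so overlapping operands fuse into one piece — 1 connected region. Overall, the cross-section is a single solid region. The nearest boundary edge runs (3.00, 30.00)→(25.00, 30.00); distance from the point to it = 0.60 mm. The point is inside the cross-section, 0.60 mm from the nearest boundary — within the 1.6 mm shell band (4 × 0.4).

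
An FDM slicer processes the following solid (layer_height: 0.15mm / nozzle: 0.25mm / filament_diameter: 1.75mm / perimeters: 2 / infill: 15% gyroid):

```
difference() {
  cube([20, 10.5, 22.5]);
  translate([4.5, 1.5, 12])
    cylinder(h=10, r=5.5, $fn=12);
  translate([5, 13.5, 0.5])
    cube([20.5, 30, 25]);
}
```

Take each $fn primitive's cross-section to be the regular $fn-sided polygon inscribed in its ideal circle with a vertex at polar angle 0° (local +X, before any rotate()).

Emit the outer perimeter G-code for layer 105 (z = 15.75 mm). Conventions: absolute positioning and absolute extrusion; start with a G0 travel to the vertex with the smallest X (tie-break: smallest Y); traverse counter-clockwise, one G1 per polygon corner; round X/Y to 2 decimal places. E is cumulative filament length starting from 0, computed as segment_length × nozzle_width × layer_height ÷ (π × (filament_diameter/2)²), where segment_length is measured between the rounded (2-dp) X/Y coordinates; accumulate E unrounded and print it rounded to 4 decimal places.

At z = 15.75 mm: the cube is present — its section is the full 20×10.5 rectangle; the r=5.5 cylinder at (4.5, 1.5) contributes a regular 12-gon of circumradius 5.5; the cube at (5, 13.5) (footprint 20.5×30) is included at this height; Subtracting the remaining from the first: starting from the 20×10.5 cube, the r=5.5 cylinder at (4.5, 1.5) partially overlaps it — only the 58.30 mm² overlap (of its 90.75 mm²) is removed, clipping the outline; the 20.5×30 cube at (5, 13.5) misses the remaining region (no effect) — 1 connected region. The outline is a single polygon with 10 vertices. Extrusion per mm of travel: 0.25 × 0.15 / (π × 0.875²) = 0.015591. Accumulating E over each segment gives final E = 0.9714.

G0 X0.00 Y4.51 Z15.75
G1 X1.75 Y6.26 E0.0386
G1 X4.50 Y7.00 E0.0830
G1 X7.25 Y6.26 E0.1274
G1 X9.26 Y4.25 E0.1717
G1 X10.00 Y1.50 E0.2161
G1 X9.60 Y0.00 E0.2403
G1 X20.00 Y0.00 E0.4024
G1 X20.00 Y10.50 E0.5661
G1 X0.00 Y10.50 E0.8780
G1 X0.00 Y4.51 E0.9714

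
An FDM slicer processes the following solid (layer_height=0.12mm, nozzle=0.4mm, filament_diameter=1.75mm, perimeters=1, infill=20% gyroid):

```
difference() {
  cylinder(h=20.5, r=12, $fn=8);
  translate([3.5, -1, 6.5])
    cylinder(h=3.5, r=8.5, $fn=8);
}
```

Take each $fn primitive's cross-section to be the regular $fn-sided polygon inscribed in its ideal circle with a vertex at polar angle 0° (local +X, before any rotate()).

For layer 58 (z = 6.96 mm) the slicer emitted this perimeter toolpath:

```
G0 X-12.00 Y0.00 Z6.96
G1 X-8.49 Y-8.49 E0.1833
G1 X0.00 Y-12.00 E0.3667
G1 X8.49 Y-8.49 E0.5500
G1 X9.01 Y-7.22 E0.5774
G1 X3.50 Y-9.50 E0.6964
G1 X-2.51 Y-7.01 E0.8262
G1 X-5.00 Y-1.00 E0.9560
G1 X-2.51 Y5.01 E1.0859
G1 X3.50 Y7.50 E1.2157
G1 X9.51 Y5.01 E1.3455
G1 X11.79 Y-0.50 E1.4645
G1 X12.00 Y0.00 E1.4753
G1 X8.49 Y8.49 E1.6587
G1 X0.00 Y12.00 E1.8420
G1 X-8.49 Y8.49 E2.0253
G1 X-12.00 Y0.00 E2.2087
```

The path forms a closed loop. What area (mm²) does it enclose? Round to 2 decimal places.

Apply the shoelace formula to the sequence of (X, Y) vertices; enclosed area = 205.79 mm².

205.79 mm²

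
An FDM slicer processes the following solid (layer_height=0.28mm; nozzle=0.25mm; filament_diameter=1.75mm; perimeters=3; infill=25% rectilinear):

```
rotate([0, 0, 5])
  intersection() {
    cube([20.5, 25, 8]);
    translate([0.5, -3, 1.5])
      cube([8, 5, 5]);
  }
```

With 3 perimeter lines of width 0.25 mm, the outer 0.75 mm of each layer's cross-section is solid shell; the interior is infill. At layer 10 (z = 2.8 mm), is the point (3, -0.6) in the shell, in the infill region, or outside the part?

outside

At z = 2.8 mm: the 20.5×25 cube contributes its full rectangle; the 8×5 cube at (0.5, -3) contributes its full rectangle; Keeping only the common overlap: the 8×5 cube at (0.5, -3) partially overlaps the 20.5×25 cube; clipping to the common part keeps 16.00 mm² — 1 connected region; (whole slice rotated 5° about Z — lengths, areas and connectivity unchanged). Overall, the cross-section is a single solid region. Undo the 5° rotation: the query point maps to (2.936, -0.859) in the un-rotated model frame. The nearest boundary edge runs (8.50, 0.00)→(0.50, 0.00); distance from the point to it = 0.86 mm. The point is not inside any of the regions above, so it lies outside the cross-section (0.86 mm from the nearest boundary).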